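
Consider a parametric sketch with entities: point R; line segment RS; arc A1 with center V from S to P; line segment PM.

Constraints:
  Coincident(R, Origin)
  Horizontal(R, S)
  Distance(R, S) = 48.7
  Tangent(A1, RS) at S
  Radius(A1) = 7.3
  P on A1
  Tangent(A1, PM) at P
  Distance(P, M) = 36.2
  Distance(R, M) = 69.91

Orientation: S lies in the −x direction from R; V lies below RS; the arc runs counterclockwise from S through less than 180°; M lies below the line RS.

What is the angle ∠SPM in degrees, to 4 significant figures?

133.8°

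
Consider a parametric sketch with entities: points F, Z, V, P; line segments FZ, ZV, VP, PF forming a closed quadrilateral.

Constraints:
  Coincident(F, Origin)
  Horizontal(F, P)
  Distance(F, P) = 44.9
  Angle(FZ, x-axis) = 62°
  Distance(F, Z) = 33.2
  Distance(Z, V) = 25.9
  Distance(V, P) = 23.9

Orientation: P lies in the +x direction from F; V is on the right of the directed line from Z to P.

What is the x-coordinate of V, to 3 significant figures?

21.3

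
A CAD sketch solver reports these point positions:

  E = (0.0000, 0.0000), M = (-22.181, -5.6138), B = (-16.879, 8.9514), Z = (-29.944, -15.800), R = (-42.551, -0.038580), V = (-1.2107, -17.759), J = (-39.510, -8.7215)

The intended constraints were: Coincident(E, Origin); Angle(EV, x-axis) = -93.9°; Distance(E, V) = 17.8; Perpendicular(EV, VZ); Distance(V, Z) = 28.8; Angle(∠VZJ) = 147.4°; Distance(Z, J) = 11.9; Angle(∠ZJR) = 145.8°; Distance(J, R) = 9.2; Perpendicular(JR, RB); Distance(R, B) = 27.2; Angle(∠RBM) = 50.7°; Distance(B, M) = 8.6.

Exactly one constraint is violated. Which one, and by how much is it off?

Distance(B, M) = 8.6 — off by 6.90.

E = (0.00, 0.00) ✓; EV at -93.90° ✓; |EV| = 17.80 ✓; ∠(EV, VZ) = 90.00° ✓; |VZ| = 28.80 ✓; ∠VZJ = 147.4° ✓; |ZJ| = 11.90 ✓; ∠ZJR = 145.8° ✓; |JR| = 9.200 ✓; ∠(JR, RB) = 90.00° ✓; |RB| = 27.20 ✓; ∠RBM = 50.70° ✓; |BM| = 15.50 ✗.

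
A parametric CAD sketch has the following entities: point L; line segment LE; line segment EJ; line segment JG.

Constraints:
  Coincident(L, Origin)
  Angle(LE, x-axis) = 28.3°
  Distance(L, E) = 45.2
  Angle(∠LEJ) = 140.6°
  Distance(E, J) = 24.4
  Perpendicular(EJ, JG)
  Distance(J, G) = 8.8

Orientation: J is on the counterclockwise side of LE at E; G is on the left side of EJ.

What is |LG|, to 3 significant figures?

62.6

∠LEJ = 140.6°, so EJ runs at 28.3° + (180° − 140.6°) = 67.7° from the x-axis; with |EJ| = 24.4, J = E + 24.4·(cos 67.7°, sin 67.7°) = (49.1, 44.0). EJ ⟂ JG; with |JG| = 8.8 on the left of EJ, G = J + 8.8·(-0.925, 0.379) = (40.9, 47.3). Then |LG| = |G − L| = 62.6.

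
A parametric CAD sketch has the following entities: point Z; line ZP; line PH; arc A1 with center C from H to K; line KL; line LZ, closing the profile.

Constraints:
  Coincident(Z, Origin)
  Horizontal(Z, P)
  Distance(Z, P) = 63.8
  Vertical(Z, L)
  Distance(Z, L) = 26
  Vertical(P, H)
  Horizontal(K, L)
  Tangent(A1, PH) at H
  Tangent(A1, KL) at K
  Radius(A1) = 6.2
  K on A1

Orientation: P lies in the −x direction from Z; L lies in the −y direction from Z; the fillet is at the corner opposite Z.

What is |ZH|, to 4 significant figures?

66.80

Z is at the origin; ZP is horizontal with |ZP| = 63.8 and P on the −x side, so P = (-63.80, 0.000). Z and L share the same x with |ZL| = 26.0 and L on the −y side, so L = (0.000, -26.00). The virtual corner opposite Z is at (-63.80, -26.00). A1 meets PH tangentially, so CH is at right angles to PH and the tangent condition forces CK to be normal to KL, with radius 6.2, so the center C sits 6.2 in from both sides at C = (-57.60, -19.80). That places the tangent points at H = (-63.80, -19.80) on PH and K = (-57.60, -26.00) on KL. Then |ZH| = |H − Z| = 66.80.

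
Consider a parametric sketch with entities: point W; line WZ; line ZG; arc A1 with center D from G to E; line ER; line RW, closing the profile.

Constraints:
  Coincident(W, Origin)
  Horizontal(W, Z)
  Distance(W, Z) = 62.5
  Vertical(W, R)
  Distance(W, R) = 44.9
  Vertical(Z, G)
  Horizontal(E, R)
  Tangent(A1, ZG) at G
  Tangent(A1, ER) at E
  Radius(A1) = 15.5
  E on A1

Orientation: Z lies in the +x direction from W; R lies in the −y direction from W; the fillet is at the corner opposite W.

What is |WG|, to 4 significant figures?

69.07

The virtual corner opposite W is at (62.50, -44.90). A1 meets ZG tangentially, so DG is at right angles to ZG and A1 meets ER tangentially, so DE is at right angles to ER, with radius 15.5, so the center D sits 15.5 in from both sides at D = (47.00, -29.40). That places the tangent points at G = (62.50, -29.40) on ZG and E = (47.00, -44.90) on ER. Then |WG| = |G − W| = 69.07.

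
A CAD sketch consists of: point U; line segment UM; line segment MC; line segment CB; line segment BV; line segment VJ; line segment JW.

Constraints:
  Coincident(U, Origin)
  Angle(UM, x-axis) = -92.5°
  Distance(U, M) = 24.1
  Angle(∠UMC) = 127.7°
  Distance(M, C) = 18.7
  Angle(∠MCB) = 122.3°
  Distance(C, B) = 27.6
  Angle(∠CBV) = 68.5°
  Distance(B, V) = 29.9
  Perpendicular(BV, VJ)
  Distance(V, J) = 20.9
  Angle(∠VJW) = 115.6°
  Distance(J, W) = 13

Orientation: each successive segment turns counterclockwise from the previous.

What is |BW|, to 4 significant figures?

32.15

U is at the origin; UM runs at -92.5° with length 24.1, so M = (-1.051, -24.08). ∠UMC = 127.7° gives MC at -40.20° from the x-axis; with |MC| = 18.7, C = (13.23, -36.15). ∠MCB = 122.3° gives CB at 17.50° from the x-axis; with |CB| = 27.6, B = (39.55, -27.85). ∠CBV = 68.5° gives BV at 129.0° from the x-axis; with |BV| = 29.9, V = (20.74, -4.611). BV ⟂ VJ, so VJ runs at -141.0°; with |VJ| = 20.9, J = (4.495, -17.76). ∠VJW = 115.6° gives JW at -76.60° from the x-axis; with |JW| = 13.0, W = (7.508, -30.41). Then |BW| = |W − B| = 32.15.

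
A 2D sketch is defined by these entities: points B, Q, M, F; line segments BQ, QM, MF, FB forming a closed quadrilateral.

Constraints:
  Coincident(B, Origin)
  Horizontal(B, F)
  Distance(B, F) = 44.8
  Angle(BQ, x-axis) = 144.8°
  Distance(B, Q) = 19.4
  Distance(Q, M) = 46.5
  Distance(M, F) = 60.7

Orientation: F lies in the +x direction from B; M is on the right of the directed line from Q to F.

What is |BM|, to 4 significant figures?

34.55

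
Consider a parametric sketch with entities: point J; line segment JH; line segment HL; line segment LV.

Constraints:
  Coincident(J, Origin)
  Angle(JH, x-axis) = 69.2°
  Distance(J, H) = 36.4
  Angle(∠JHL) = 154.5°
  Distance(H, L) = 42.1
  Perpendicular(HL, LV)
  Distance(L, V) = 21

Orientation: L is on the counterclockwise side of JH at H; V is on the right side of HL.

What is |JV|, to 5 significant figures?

83.444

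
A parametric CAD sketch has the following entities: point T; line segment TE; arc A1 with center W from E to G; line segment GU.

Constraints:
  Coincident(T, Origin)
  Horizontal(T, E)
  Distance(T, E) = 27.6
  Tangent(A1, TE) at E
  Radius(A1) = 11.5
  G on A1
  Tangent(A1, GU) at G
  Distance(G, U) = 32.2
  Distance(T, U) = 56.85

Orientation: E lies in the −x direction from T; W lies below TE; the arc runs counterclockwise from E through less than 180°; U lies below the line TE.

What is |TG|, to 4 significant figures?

41.11

Checks: |WG| = 11.50 ✓; ∠(WG, GU) = 90.00° ✓; |GU| = 32.20 ✓; |TU| = 56.85 ✓.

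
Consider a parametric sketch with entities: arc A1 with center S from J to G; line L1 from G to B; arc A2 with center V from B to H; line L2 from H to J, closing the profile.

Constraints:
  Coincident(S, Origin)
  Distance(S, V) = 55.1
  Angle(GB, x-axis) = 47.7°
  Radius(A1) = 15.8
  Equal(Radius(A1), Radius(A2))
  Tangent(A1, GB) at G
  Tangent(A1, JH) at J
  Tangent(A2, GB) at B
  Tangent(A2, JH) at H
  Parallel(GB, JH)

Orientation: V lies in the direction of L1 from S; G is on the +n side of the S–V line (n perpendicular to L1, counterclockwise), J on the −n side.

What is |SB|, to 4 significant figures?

57.32

Tangency of A1 to both parallel lines with radius 15.8 puts G and J at S ± 15.8·n: G = (-11.69, 10.63), J = (11.69, -10.63). Equal radii place B and H the same way about V: B = V + 15.8·n = (25.40, 51.39), H = V − 15.8·n = (48.77, 30.12). Then |SB| = |B − S| = 57.32.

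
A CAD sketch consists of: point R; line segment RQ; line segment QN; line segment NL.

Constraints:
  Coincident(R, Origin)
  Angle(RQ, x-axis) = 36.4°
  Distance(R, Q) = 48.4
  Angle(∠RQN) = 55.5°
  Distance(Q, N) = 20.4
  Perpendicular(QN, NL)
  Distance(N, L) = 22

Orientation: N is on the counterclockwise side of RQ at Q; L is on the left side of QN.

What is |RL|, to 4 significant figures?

19.21

R is at the origin; RQ runs at 36.4° with length 48.4, so Q = 48.4·(cos 36.4°, sin 36.4°) = (38.96, 28.72). ∠RQN = 55.5°, so QN runs at 36.4° + (180° − 55.5°) = 160.9° from the x-axis; with |QN| = 20.4, N = Q + 20.4·(cos 160.9°, sin 160.9°) = (19.68, 35.40). QN ⟂ NL; with |NL| = 22.0 on the left of QN, L = N + 22.0·(-0.3272, -0.9449) = (12.48, 14.61). Then |RL| = |L − R| = 19.21.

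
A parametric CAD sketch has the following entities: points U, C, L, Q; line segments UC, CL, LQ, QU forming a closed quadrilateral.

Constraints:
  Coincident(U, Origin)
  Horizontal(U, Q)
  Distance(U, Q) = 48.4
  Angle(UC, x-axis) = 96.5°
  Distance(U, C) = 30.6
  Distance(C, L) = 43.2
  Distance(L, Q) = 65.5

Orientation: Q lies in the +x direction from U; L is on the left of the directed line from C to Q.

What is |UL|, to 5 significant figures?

67.064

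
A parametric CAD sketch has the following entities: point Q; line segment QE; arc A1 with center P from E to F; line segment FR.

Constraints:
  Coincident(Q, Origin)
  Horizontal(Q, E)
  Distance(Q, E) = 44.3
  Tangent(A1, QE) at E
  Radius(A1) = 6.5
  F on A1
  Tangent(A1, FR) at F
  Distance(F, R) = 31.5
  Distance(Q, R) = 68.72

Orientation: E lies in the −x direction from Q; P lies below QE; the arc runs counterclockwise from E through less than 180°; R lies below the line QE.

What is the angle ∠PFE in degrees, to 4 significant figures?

52.88°

Checks: |PE| = 6.500 ✓; |PF| = 6.500 ✓; ∠(PF, FR) = 90.00° ✓; |FR| = 31.50 ✓; |QR| = 68.72 ✓.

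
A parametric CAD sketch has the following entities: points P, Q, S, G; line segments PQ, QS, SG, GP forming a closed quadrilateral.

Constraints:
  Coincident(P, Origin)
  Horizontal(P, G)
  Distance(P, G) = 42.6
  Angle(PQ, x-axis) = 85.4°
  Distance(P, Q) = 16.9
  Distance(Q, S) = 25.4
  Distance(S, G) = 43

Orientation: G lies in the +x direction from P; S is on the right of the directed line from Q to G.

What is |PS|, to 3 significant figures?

8.55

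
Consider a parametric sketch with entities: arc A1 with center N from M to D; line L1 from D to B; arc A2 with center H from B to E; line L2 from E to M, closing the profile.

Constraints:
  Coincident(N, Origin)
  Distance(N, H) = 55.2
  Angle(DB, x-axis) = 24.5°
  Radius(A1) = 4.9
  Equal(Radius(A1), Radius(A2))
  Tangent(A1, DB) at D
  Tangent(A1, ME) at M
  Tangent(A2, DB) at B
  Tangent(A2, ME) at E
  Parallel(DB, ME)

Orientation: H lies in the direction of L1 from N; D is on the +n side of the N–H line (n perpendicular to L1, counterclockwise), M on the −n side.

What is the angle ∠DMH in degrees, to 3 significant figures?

84.9°

The slot axis is L1's direction at 24.5°, so u = (cos 24.5°, sin 24.5°) = (0.910, 0.415) and n = (−sin 24.5°, cos 24.5°) = (-0.415, 0.910). N is at the origin and H lies 55.2 along u from N, so H = 55.2·u = (50.2, 22.9). Tangency of A1 to both parallel lines with radius 4.9 puts D and M at N ± 4.9·n: D = (-2.03, 4.46), M = (2.03, -4.46). Then cos ∠DMH = MD·MH / (|MD||MH|), giving 84.9°.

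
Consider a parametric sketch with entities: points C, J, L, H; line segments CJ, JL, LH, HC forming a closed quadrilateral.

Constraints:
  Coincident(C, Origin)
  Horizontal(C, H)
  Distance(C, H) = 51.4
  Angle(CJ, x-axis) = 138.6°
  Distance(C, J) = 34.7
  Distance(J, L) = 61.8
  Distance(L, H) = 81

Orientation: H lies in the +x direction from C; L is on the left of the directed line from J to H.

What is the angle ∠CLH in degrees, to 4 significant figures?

38.66°

C is at the origin; C and H share the same y with |CH| = 51.4 and H in +x, so H = (51.4, 0). CJ runs at 138.6° with |CJ| = 34.7, so J = (-26.03, 22.95). L is determined by |JL| = 61.8 and |LH| = 81.0 together: it lies at the intersection of circle(J, 61.8) and circle(H, 81.0). With |JH| = 80.76, the foot of the radical line on JH is 23.40 from J and the perpendicular offset is √(61.8² − 23.40²) = 57.20. Taking the left-of-JH solution: L = (12.66, 71.14).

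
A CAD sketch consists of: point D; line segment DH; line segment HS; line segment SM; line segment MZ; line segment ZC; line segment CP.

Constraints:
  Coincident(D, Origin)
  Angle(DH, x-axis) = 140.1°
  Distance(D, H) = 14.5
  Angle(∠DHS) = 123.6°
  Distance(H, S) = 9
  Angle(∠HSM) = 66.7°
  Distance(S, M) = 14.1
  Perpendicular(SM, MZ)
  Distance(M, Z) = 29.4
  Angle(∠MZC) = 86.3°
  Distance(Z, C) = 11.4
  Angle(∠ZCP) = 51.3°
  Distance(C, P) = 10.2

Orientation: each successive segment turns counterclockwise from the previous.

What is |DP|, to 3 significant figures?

13.2

D is at the origin; DH runs at 140.1° with length 14.5, so H = (-11.1, 9.30). ∠DHS = 123.6° gives HS at -164° from the x-axis; with |HS| = 9.0, S = (-19.8, 6.74). ∠HSM = 66.7° gives SM at -50.2° from the x-axis; with |SM| = 14.1, M = (-10.7, -4.09). The perpendicularity gives MZ at right angles to SM, so MZ runs at 39.8°; with |MZ| = 29.4, Z = (11.9, 14.7). ∠MZC = 86.3° gives ZC at 134° from the x-axis; with |ZC| = 11.4, C = (4.01, 23.0). ∠ZCP = 51.3° gives CP at -97.8° from the x-axis; with |CP| = 10.2, P = (2.63, 12.9). Then |DP| = |P − D| = 13.2.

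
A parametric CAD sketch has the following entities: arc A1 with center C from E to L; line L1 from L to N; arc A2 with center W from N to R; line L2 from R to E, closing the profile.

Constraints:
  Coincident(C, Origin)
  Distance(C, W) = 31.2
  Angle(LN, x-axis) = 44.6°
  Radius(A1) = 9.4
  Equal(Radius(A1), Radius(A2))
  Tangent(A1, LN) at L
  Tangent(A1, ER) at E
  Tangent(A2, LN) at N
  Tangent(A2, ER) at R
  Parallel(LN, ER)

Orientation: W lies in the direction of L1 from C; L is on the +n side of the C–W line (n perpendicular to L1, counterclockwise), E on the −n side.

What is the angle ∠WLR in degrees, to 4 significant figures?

14.31°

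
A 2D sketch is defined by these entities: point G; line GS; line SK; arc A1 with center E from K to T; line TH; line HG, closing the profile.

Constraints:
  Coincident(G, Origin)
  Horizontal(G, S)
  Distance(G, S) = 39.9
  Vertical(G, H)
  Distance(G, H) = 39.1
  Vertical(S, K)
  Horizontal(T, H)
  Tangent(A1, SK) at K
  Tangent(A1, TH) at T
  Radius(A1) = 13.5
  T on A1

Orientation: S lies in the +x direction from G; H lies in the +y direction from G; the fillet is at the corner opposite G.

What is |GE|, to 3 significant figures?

36.8

G and H share the same x with |GH| = 39.1 and H on the +y side, so H = (0.00, 39.1). The virtual corner opposite G is at (39.9, 39.1). Since A1 is tangent to SK there, EK ⟂ SK and tangency of A1 to TH means the radius ET is perpendicular to TH, with radius 13.5, so the center E sits 13.5 in from both sides at E = (26.4, 25.6). Then |GE| = |E − G| = 36.8.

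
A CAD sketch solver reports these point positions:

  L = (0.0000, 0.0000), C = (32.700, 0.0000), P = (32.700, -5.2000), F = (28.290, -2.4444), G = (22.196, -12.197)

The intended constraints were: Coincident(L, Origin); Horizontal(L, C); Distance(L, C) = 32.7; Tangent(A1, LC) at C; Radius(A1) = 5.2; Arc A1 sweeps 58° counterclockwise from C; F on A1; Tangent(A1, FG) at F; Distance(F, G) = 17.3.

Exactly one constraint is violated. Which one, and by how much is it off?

Distance(F, G) = 17.3 — off by 5.80.

L = (0.00, 0.00) ✓; L.y = 0.00, C.y = 0.00 ✓; |LC| = 32.70 ✓; ∠(PC, CL) = 90.00° ✓; |PC| = 5.200 ✓; bearing(P→F) − bearing(P→C) = 58.00° ✓; |PF| = 5.200 ✓; ∠(PF, FG) = 90.00° ✓; |FG| = 11.50 ✗.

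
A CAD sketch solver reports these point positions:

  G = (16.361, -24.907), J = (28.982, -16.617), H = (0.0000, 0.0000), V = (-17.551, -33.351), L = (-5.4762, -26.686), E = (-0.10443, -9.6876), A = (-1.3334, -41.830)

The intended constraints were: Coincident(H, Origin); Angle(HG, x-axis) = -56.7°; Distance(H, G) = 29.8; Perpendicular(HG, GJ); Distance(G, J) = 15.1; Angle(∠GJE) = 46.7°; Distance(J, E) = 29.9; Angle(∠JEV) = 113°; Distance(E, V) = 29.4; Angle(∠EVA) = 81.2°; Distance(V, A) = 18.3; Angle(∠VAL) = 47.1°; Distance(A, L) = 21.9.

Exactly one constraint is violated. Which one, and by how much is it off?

Distance(A, L) = 21.9 — off by 6.20.

H = (0.00, 0.00) ✓; HG at -56.70° ✓; |HG| = 29.80 ✓; ∠(HG, GJ) = 90.00° ✓; |GJ| = 15.10 ✓; ∠GJE = 46.70° ✓; |JE| = 29.90 ✓; ∠JEV = 113.0° ✓; |EV| = 29.40 ✓; ∠EVA = 81.20° ✓; |VA| = 18.30 ✓; ∠VAL = 47.10° ✓; |AL| = 15.70 ✗.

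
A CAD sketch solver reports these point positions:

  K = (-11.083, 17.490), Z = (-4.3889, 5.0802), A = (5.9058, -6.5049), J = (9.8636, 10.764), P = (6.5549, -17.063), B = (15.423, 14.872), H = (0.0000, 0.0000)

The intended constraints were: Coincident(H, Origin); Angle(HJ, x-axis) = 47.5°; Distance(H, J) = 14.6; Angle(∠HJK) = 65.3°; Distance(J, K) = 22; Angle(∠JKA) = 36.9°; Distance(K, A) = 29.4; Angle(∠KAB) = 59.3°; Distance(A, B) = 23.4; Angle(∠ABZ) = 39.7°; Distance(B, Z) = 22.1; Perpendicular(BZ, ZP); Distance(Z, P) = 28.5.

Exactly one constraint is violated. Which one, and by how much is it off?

Distance(Z, P) = 28.5 — off by 3.80.

H = (0.00, 0.00) ✓; HJ at 47.50° ✓; |HJ| = 14.60 ✓; ∠HJK = 65.30° ✓; |JK| = 22.00 ✓; ∠JKA = 36.90° ✓; |KA| = 29.40 ✓; ∠KAB = 59.30° ✓; |AB| = 23.40 ✓; ∠ABZ = 39.70° ✓; |BZ| = 22.10 ✓; ∠(BZ, ZP) = 90.00° ✓; |ZP| = 24.70 ✗.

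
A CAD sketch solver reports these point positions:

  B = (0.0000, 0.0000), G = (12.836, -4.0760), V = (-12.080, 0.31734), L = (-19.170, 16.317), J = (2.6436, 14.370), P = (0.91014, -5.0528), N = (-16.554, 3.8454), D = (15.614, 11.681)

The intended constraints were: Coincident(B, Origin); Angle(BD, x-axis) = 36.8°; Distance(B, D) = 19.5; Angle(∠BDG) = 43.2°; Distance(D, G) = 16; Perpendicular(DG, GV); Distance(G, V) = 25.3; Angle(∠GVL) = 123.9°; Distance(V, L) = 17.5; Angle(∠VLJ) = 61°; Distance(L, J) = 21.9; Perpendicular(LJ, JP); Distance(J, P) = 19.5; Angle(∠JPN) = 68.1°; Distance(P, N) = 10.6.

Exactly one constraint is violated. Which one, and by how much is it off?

Distance(P, N) = 10.6 — off by 9.00.

B = (0.00, 0.00) ✓; BD at 36.80° ✓; |BD| = 19.50 ✓; ∠BDG = 43.20° ✓; |DG| = 16.00 ✓; ∠(DG, GV) = 90.00° ✓; |GV| = 25.30 ✓; ∠GVL = 123.9° ✓; |VL| = 17.50 ✓; ∠VLJ = 61.00° ✓; |LJ| = 21.90 ✓; ∠(LJ, JP) = 90.00° ✓; |JP| = 19.50 ✓; ∠JPN = 68.10° ✓; |PN| = 19.60 ✗.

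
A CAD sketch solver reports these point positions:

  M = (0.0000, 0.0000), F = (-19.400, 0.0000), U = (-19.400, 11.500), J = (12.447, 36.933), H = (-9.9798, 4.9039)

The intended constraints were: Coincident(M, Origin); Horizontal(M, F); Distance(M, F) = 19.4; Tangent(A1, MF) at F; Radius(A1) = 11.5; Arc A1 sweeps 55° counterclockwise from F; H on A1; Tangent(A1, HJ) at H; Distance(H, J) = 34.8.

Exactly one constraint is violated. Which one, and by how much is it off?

Distance(H, J) = 34.8 — off by 4.30.

M = (0.00, 0.00) ✓; M.y = 0.00, F.y = 0.00 ✓; |MF| = 19.40 ✓; ∠(UF, FM) = 90.00° ✓; |UF| = 11.50 ✓; bearing(U→H) − bearing(U→F) = 55.00° ✓; |UH| = 11.50 ✓; ∠(UH, HJ) = 90.00° ✓; |HJ| = 39.10 ✗.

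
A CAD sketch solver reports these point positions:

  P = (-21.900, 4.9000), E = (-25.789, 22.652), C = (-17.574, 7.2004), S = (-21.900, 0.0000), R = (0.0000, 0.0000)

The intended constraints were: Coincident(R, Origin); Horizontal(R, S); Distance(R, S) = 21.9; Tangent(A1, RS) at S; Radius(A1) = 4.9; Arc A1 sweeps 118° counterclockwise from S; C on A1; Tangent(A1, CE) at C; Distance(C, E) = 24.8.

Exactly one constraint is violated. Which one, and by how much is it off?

Distance(C, E) = 24.8 — off by 7.30.

R = (0.00, 0.00) ✓; R.y = 0.00, S.y = 0.00 ✓; |RS| = 21.90 ✓; ∠(PS, SR) = 90.00° ✓; |PS| = 4.900 ✓; bearing(P→C) − bearing(P→S) = 118.0° ✓; |PC| = 4.900 ✓; ∠(PC, CE) = 90.00° ✓; |CE| = 17.50 ✗.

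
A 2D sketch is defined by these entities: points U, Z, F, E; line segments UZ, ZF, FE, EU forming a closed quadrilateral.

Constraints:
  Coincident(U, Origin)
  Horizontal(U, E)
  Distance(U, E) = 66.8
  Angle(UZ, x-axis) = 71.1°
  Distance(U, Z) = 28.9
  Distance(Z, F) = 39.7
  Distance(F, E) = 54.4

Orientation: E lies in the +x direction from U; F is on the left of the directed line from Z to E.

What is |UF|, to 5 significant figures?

64.885

U is at the origin; UE is horizontal with |UE| = 66.8 and E in +x, so E = (66.8, 0). UZ runs at 71.1° with |UZ| = 28.9, so Z = (9.3612, 27.342). F is determined by |ZF| = 39.7 and |FE| = 54.4 together: it lies at the intersection of circle(Z, 39.7) and circle(E, 54.4). With |ZE| = 63.614, the foot of the radical line on ZE is 20.935 from Z and the perpendicular offset is √(39.7² − 20.935²) = 33.732. Taking the left-of-ZE solution: F = (42.762, 48.801).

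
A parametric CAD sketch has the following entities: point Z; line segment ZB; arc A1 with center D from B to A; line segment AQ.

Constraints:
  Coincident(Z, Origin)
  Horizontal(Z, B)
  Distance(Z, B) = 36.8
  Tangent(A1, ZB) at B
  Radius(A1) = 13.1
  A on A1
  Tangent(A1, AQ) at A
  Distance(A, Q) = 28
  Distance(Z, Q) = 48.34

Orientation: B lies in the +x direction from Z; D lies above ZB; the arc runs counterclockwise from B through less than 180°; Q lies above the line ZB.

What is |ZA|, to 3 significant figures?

51.0

Z is at the origin; ZB is horizontal with |ZB| = 36.8 and B on the +x side, so B = (36.8, 0.00). The tangent condition forces DB to be normal to ZB, so D = B + (0, 13.1) = (36.8, 13.1). Since DA ⟂ AQ (tangency), |DQ| = √(13.1² + 28.0²) = 30.9 regardless of where A sits on A1. So Q lies on both circle(Z, 48.34) and circle(D, 30.9); the above-ZB intersection is Q = (24.7, 41.5). A is the foot of the tangent from Q: A = (45.5, 22.9).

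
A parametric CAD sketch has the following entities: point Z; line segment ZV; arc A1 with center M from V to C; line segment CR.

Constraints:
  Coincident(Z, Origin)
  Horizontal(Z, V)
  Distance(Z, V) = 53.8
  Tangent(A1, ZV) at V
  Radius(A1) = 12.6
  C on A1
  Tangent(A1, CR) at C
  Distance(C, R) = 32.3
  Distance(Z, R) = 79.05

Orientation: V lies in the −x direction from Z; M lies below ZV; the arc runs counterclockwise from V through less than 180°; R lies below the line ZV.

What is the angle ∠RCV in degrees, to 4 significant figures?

133.4°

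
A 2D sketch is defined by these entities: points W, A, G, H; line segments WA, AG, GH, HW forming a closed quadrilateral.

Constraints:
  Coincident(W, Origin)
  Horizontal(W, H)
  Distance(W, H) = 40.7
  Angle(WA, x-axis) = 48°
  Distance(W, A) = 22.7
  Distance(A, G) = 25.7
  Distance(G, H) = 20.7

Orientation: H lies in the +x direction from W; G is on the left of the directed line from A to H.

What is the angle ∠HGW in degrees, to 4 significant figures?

63.26°

W is at the origin; W and H share the same y with |WH| = 40.7 and H in +x, so H = (40.7, 0). WA runs at 48.0° with |WA| = 22.7, so A = (15.19, 16.87). G is determined by |AG| = 25.7 and |GH| = 20.7 together: it lies at the intersection of circle(A, 25.7) and circle(H, 20.7). With |AH| = 30.58, the foot of the radical line on AH is 19.08 from A and the perpendicular offset is √(25.7² − 19.08²) = 17.21. Taking the left-of-AH solution: G = (40.60, 20.70).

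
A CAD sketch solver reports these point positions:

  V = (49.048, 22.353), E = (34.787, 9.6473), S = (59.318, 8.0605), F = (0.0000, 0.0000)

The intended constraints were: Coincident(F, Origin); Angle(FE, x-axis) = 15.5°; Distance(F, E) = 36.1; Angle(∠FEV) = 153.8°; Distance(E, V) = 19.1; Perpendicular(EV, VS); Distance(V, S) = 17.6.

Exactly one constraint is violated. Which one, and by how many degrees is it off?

Perpendicular(EV, VS) — off by 6.00°.

F = (0.00, 0.00) ✓; FE at 15.50° ✓; |FE| = 36.10 ✓; ∠FEV = 153.8° ✓; |EV| = 19.10 ✓; ∠(EV, VS) = 96.00° ✗; |VS| = 17.60 ✓.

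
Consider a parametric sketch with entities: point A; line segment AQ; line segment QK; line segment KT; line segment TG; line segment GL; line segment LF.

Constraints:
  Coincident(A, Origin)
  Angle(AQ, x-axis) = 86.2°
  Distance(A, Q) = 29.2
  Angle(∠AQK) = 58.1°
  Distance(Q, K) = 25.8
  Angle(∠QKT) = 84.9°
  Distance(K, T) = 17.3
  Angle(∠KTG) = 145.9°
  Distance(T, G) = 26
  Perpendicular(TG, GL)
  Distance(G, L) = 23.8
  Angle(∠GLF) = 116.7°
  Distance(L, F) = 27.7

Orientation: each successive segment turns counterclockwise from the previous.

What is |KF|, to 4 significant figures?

30.78

TG is perpendicular to GL, so GL runs at 67.30°; with |GL| = 23.8, L = (21.82, 14.43). ∠GLF = 116.7° gives LF at 130.6° from the x-axis; with |LF| = 27.7, F = (3.793, 35.46). Then |KF| = |F − K| = 30.78.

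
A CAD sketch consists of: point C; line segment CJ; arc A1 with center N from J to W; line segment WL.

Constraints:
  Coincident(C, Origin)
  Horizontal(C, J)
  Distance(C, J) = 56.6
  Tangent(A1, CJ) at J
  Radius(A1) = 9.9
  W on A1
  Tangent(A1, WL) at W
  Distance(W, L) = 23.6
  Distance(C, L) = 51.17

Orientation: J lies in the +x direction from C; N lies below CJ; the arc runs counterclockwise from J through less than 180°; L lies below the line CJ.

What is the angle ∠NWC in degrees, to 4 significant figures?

174.8°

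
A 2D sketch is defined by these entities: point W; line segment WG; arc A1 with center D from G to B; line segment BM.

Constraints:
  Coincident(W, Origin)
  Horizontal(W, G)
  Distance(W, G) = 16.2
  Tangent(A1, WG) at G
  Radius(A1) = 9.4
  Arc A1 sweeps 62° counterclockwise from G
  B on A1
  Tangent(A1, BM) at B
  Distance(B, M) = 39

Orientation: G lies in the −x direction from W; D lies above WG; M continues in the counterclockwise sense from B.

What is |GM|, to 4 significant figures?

47.56

On A1, G sits at bearing -90° from D; a 62° counterclockwise sweep puts B at bearing -28°, so B = D + 9.4·(cos -28°, sin -28°) = (-7.900, 4.987). The tangent condition forces DB to be normal to BM, so BM runs along (−sin -28°, cos -28°); with |BM| = 39.0, M = (10.41, 39.42). Then |GM| = |M − G| = 47.56.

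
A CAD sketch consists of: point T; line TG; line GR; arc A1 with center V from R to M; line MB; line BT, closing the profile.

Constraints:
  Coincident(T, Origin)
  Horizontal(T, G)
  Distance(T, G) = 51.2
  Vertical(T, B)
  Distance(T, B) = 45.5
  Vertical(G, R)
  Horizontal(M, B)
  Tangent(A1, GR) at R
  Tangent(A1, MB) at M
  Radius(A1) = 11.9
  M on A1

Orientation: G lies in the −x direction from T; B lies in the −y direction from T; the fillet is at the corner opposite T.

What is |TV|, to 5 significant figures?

51.705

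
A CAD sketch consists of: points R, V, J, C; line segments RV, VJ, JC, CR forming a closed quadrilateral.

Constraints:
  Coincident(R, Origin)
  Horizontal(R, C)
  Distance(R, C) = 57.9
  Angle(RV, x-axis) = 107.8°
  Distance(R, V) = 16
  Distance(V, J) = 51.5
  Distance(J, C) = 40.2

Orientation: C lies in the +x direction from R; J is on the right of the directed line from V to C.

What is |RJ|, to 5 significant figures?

36.887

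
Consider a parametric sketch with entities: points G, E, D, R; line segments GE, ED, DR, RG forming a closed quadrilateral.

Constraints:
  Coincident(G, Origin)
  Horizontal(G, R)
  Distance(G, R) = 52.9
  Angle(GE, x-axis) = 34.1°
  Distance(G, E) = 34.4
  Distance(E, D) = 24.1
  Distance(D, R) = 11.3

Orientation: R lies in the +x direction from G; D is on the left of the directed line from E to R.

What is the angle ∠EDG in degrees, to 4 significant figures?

32.00°

Checks: |GR| = 52.90 ✓; |GE| = 34.40 ✓; |ED| = 24.10 ✓; |DR| = 11.30 ✓.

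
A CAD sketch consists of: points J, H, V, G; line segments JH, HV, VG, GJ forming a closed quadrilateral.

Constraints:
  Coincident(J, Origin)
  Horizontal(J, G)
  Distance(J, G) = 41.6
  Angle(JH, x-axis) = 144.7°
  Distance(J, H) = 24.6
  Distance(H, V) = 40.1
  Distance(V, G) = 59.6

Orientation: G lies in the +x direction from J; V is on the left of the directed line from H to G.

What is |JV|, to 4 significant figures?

46.44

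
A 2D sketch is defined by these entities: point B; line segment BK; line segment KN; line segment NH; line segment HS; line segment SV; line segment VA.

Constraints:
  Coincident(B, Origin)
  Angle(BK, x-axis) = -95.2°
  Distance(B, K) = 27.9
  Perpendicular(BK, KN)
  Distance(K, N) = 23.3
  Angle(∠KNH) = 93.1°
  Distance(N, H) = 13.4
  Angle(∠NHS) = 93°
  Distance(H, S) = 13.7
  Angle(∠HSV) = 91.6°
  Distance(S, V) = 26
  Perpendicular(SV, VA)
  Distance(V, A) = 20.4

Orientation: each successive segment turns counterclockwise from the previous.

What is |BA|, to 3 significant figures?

49.6

B is at the origin; BK runs at -95.2° with length 27.9, so K = (-2.53, -27.8). The perpendicularity gives KN at right angles to BK, so KN runs at -5.20°; with |KN| = 23.3, N = (20.7, -29.9). ∠KNH = 93.1° gives NH at 81.7° from the x-axis; with |NH| = 13.4, H = (22.6, -16.6). ∠NHS = 93.0° gives HS at 169° from the x-axis; with |HS| = 13.7, S = (9.18, -14.0). ∠HSV = 91.6° gives SV at -103° from the x-axis; with |SV| = 26.0, V = (3.37, -39.3). SV ⟂ VA, so VA runs at -12.9°; with |VA| = 20.4, A = (23.3, -43.9). Then |BA| = |A − B| = 49.6.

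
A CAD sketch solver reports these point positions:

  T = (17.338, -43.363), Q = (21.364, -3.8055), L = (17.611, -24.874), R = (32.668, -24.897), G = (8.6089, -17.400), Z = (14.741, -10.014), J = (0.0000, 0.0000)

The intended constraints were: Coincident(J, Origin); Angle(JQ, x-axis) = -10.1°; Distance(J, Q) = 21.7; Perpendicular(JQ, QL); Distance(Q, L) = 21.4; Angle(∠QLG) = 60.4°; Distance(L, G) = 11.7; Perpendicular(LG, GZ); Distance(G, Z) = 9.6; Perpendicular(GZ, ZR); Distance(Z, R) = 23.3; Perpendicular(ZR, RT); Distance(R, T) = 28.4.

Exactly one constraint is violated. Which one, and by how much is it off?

Distance(R, T) = 28.4 — off by 4.40.

J = (0.00, 0.00) ✓; JQ at -10.10° ✓; |JQ| = 21.70 ✓; ∠(JQ, QL) = 90.00° ✓; |QL| = 21.40 ✓; ∠QLG = 60.40° ✓; |LG| = 11.70 ✓; ∠(LG, GZ) = 90.00° ✓; |GZ| = 9.600 ✓; ∠(GZ, ZR) = 90.00° ✓; |ZR| = 23.30 ✓; ∠(ZR, RT) = 90.00° ✓; |RT| = 24.00 ✗.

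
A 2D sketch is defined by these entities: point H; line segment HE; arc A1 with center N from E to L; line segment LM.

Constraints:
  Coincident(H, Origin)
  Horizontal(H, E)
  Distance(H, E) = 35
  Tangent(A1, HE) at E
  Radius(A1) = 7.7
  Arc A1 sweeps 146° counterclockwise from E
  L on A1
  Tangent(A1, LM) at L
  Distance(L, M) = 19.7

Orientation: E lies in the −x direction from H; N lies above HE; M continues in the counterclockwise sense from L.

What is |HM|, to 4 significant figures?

53.31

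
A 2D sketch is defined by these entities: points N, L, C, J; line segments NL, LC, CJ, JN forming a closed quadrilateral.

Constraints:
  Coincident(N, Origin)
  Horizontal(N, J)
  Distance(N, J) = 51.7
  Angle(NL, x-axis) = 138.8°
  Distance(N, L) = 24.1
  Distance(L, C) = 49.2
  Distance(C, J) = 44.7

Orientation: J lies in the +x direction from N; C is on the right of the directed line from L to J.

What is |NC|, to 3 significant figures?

25.8

Checks: N = (0.00, 0.00) ✓; |LC| = 49.20 ✓; |CJ| = 44.70 ✓.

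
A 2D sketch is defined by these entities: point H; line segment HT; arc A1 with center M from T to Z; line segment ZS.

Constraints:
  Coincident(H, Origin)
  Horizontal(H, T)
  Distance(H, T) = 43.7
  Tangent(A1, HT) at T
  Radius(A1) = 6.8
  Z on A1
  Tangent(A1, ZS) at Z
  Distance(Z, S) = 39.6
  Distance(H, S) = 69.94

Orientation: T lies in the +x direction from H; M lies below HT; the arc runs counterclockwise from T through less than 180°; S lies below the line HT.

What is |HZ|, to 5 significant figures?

38.597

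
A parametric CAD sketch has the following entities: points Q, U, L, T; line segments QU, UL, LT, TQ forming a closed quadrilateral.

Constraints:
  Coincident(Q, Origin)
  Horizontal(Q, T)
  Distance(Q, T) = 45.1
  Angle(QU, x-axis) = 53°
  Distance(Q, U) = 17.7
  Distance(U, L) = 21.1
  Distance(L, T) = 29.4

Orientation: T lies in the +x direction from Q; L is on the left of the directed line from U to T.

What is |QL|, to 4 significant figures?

38.01

Checks: |UL| = 21.10 ✓; |LT| = 29.40 ✓.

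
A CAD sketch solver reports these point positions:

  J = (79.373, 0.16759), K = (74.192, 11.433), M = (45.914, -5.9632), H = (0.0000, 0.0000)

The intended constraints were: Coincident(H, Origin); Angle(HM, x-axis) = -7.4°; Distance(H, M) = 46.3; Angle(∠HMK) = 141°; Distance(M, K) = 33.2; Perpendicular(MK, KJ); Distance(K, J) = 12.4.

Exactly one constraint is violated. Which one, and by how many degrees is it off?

Perpendicular(MK, KJ) — off by 6.90°.

H = (0.00, 0.00) ✓; HM at -7.400° ✓; |HM| = 46.30 ✓; ∠HMK = 141.0° ✓; |MK| = 33.20 ✓; ∠(MK, KJ) = 96.90° ✗; |KJ| = 12.40 ✓.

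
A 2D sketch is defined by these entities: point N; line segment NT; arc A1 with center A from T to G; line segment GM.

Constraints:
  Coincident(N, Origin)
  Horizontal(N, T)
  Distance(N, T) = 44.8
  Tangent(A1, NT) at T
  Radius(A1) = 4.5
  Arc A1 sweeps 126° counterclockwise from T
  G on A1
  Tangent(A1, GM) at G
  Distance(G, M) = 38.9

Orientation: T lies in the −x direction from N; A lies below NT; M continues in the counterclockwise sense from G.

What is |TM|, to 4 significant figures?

43.14

On A1, T sits at bearing 90° from A; a 126° counterclockwise sweep puts G at bearing 216°, so G = A + 4.5·(cos 216°, sin 216°) = (-48.44, -7.145). The tangent condition forces AG to be normal to GM, so GM runs along (−sin 216°, cos 216°); with |GM| = 38.9, M = (-25.58, -38.62). Then |TM| = |M − T| = 43.14.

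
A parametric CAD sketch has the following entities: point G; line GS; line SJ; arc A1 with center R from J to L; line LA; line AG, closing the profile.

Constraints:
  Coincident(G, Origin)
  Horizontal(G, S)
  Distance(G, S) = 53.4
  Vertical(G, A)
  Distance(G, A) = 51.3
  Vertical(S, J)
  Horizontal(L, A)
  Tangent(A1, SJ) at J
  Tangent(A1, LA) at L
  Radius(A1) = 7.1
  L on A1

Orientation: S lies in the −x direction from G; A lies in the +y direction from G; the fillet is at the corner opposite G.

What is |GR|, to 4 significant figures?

64.01

G is at the origin; GS is horizontal with |GS| = 53.4 and S on the −x side, so S = (-53.40, 0.000). G and A share the same x with |GA| = 51.3 and A on the +y side, so A = (0.000, 51.30). The virtual corner opposite G is at (-53.40, 51.30). Tangency of A1 to SJ means the radius RJ is perpendicular to SJ and A1 meets LA tangentially, so RL is at right angles to LA, with radius 7.1, so the center R sits 7.1 in from both sides at R = (-46.30, 44.20). Then |GR| = |R − G| = 64.01.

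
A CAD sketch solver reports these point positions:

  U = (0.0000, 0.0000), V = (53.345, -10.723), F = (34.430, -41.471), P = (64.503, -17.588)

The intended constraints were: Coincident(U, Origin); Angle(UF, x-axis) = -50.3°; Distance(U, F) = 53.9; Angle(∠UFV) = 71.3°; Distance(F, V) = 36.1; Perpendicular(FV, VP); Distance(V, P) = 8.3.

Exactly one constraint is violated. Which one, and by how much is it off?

Distance(V, P) = 8.3 — off by 4.80.

U = (0.00, 0.00) ✓; UF at -50.30° ✓; |UF| = 53.90 ✓; ∠UFV = 71.30° ✓; |FV| = 36.10 ✓; ∠(FV, VP) = 90.00° ✓; |VP| = 13.10 ✗.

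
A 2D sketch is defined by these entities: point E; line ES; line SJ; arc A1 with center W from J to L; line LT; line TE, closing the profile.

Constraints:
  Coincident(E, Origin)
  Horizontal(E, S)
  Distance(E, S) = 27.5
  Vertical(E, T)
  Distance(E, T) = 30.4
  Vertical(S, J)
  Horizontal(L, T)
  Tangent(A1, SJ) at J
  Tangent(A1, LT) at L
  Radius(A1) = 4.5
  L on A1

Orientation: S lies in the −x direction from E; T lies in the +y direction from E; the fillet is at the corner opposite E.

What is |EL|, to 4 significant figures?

38.12

E is at the origin; E and S share the same y with |ES| = 27.5 and S on the −x side, so S = (-27.50, 0.000). E and T share the same x with |ET| = 30.4 and T on the +y side, so T = (0.000, 30.40). The virtual corner opposite E is at (-27.50, 30.40). Tangency of A1 to SJ means the radius WJ is perpendicular to SJ and since A1 is tangent to LT there, WL ⟂ LT, with radius 4.5, so the center W sits 4.5 in from both sides at W = (-23.00, 25.90). That places the tangent points at J = (-27.50, 25.90) on SJ and L = (-23.00, 30.40) on LT. Then |EL| = |L − E| = 38.12.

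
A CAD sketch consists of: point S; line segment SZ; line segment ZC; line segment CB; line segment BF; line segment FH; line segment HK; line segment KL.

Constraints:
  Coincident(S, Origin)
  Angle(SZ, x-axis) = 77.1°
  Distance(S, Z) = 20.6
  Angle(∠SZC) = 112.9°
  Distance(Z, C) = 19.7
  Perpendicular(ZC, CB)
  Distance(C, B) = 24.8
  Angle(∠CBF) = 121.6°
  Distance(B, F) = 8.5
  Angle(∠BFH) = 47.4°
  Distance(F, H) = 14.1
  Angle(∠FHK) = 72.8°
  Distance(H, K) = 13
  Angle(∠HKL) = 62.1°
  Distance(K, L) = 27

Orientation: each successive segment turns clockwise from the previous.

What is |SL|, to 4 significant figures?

21.45

S is at the origin; SZ runs at 77.1° with length 20.6, so Z = (4.599, 20.08). ∠SZC = 112.9° gives ZC at 10.00° from the x-axis; with |ZC| = 19.7, C = (24.00, 23.50). ZC is perpendicular to CB, so CB runs at -80.00°; with |CB| = 24.8, B = (28.31, -0.9223). ∠CBF = 121.6° gives BF at -138.4° from the x-axis; with |BF| = 8.5, F = (21.95, -6.566). ∠BFH = 47.4° gives FH at 89.00° from the x-axis; with |FH| = 14.1, H = (22.20, 7.532). ∠FHK = 72.8° gives HK at -18.20° from the x-axis; with |HK| = 13.0, K = (34.55, 3.472). ∠HKL = 62.1° gives KL at -136.1° from the x-axis; with |KL| = 27.0, L = (15.09, -15.25). Then |SL| = |L − S| = 21.45.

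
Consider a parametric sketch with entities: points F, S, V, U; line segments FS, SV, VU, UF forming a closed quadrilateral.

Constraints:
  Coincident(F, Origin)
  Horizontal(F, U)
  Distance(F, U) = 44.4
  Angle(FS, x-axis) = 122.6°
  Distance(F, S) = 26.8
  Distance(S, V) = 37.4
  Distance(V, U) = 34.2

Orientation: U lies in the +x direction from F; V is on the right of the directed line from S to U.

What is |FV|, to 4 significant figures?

11.81

Checks: |SV| = 37.40 ✓; |VU| = 34.20 ✓.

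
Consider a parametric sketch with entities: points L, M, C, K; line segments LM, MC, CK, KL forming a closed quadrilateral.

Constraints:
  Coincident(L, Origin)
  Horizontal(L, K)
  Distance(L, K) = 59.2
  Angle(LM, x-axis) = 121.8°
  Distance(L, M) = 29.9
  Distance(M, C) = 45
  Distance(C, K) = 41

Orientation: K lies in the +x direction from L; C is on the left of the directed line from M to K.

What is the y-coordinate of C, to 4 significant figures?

27.92

L is at the origin; LK is horizontal with |LK| = 59.2 and K in +x, so K = (59.2, 0). LM runs at 121.8° with |LM| = 29.9, so M = (-15.76, 25.41). C is determined by |MC| = 45.0 and |CK| = 41.0 together: it lies at the intersection of circle(M, 45.0) and circle(K, 41.0). With |MK| = 79.15, the foot of the radical line on MK is 41.75 from M and the perpendicular offset is √(45.0² − 41.75²) = 16.80. Taking the left-of-MK solution: C = (29.17, 27.92).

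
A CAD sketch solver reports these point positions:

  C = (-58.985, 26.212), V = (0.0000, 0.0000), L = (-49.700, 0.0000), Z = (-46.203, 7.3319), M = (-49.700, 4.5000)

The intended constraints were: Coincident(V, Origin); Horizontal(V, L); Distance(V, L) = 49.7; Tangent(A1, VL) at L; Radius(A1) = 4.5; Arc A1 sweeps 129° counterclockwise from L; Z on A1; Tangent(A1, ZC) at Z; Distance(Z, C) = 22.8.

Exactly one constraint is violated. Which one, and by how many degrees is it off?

Tangent(A1, ZC) at Z — off by 4.90°.

V = (0.00, 0.00) ✓; V.y = 0.00, L.y = 0.00 ✓; |VL| = 49.70 ✓; ∠(ML, LV) = 90.00° ✓; |ML| = 4.500 ✓; bearing(M→Z) − bearing(M→L) = 129.0° ✓; |MZ| = 4.500 ✓; ∠(MZ, ZC) = 94.90° ✗; |ZC| = 22.80 ✓.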